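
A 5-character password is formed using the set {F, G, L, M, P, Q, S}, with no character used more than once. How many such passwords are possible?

2520

This is a permutation of 5 out of 7: P(7,5) = 7!/2!.
That product is 7 × 6 × 5 × 4 × 3 = 2520.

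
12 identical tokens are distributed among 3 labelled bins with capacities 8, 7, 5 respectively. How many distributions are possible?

Ignoring the caps, the number of non-negative solutions to x_1+…+x_3 = 12 is C(14,2) = 91.
Subtract solutions that violate a single cap (substitute x_i' = x_i − (cap_i+1)): x_1 ≥ 9 gives C(5,2) = 10; x_2 ≥ 8 gives C(6,2) = 15; x_3 ≥ 6 gives C(8,2) = 28. Together 53.
No two caps can be exceeded simultaneously, so the pair terms are all 0.
By inclusion–exclusion the count is 91 − 53 + 0 = 38.

38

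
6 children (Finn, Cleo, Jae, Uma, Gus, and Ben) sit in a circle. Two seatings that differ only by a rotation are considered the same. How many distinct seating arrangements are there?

120

Seat Finn anywhere (absorbing the rotational symmetry), then permute the other 5: (5)! = 120.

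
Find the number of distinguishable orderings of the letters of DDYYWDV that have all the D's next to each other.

60

Treat the 3 copies of D as a single block. The multiset to arrange is then {DDD, V, W, Y, Y}, 5 items in all.
That gives (5)!/(2!) = 60 arrangements.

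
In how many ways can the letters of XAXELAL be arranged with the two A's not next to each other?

450

Total arrangements of XAXELAL: 7!/(2!·2!·2!) = 630.
If the two A's are adjacent, glue them into one block, leaving 6 items to arrange: (6)!/(2!·2!) = 180 ways.
Subtracting, 630 − 180 = 450 arrangements keep the A's apart.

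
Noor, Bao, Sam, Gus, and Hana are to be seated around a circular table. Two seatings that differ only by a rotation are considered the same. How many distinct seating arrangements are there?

24

Fix one person's seat to break rotational symmetry; the remaining 4 people can be arranged in (4)! = 24 ways.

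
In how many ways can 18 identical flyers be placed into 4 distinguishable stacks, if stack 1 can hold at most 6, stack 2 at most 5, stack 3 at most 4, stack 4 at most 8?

By stars and bars, unrestricted non-negative solutions to x_1+…+x_4 = 18 number C(18+3,3) = 1330.
Subtract solutions that violate a single cap (substitute x_i' = x_i − (cap_i+1)): x_1 ≥ 7 gives C(14,3) = 364; x_2 ≥ 6 gives C(15,3) = 455; x_3 ≥ 5 gives C(16,3) = 560; x_4 ≥ 9 gives C(12,3) = 220. Together 1599.
Add back pairs where two caps are both exceeded: 56 + 84 + 10 + 120 + 20 + 35 = 325.
Subtract triples: 1 + 0 + 0 + 0 = 1.
By inclusion–exclusion the count is 1330 − 1599 + 325 − 1 = 55.

55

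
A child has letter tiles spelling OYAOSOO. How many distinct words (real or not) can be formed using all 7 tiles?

Letter multiplicities in OYAOSOO: A×1, O×4, S×1, Y×1.
Dividing 7! = 5040 by 4! = 24 for the repeated letters gives 210.

210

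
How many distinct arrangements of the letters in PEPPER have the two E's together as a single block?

Treat the 2 copies of E as a single block. The multiset to arrange is then {EE, P, P, P, R}, 5 items in all.
That gives (5)!/(3!) = 20 arrangements.

20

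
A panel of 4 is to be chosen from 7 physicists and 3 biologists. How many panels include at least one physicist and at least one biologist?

Unrestricted: C(10,4) = 210 ways to pick any 4 of the 10.
Subtract selections that omit an entire group: no physicists → C(3,4) = 0; no biologists → C(7,4) = 35.
Both groups omitted at once is impossible, so 210 − 35 = 175.

175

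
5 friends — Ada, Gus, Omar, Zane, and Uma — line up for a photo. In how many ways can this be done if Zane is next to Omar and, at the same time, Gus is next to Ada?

Treat {Zane,Omar} as one block (2 orders) and {Gus,Ada} as another (2 orders).
That leaves 3 units to arrange: 2 × 2 × 3! = 4 × 6 = 24.

24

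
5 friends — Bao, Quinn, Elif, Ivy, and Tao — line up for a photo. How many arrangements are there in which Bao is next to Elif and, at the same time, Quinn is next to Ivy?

24

Treat {Bao,Elif} as one block (2 orders) and {Quinn,Ivy} as another (2 orders).
That leaves 3 units to arrange: 2 × 2 × 3! = 4 × 6 = 24.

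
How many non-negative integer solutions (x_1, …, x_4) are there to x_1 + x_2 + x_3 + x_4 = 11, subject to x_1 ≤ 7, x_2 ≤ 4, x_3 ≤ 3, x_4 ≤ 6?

116

Without the upper bounds there are C(14,3) = 364 ways to split 11 among 4 variables.
Subtract solutions that violate a single cap (substitute x_i' = x_i − (cap_i+1)): x_1 ≥ 8 gives C(6,3) = 20; x_2 ≥ 5 gives C(9,3) = 84; x_3 ≥ 4 gives C(10,3) = 120; x_4 ≥ 7 gives C(7,3) = 35. Together 259.
Add back pairs where two caps are both exceeded: 0 + 0 + 0 + 10 + 0 + 1 = 11.
By inclusion–exclusion the count is 364 − 259 + 11 = 116.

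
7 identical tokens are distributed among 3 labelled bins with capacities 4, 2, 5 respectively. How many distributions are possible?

12

By stars and bars, unrestricted non-negative solutions to x_1+…+x_3 = 7 number C(7+2,2) = 36.
Subtract solutions that violate a single cap (substitute x_i' = x_i − (cap_i+1)): x_1 ≥ 5 gives C(4,2) = 6; x_2 ≥ 3 gives C(6,2) = 15; x_3 ≥ 6 gives C(3,2) = 3. Together 24.
No two caps can be exceeded simultaneously, so the pair terms are all 0.
By inclusion–exclusion the count is 36 − 24 + 0 = 12.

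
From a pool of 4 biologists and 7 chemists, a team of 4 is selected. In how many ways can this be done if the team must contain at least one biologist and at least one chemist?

294

With no constraint there are C(11,4) = 330 possible selections.
Subtract selections that omit an entire group: no biologists → C(7,4) = 35; no chemists → C(4,4) = 1.
Both groups omitted at once is impossible, so 330 − 36 = 294.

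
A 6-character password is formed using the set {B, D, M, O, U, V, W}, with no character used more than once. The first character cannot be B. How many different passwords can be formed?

4320

The first character has 7−1 = 6 choices (anything except B).
The remaining 5 characters are filled from the other 6 symbols without repetition: 6 × 5 × 4 × 3 × 2 = 720.
Total: 6 × 720 = 4320.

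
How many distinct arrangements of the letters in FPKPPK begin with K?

20

With the first slot taken by K, it remains to arrange the other 5 letters (FPPPK).
Those 5 letters have P appearing 3 times, giving (5)!/(3!) = 20.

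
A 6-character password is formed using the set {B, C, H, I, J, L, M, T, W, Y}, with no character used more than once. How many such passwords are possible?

With no repetition, fill the 6 characters in order: 10 choices, then 9, down to 5.
That product is 10 × 9 × 8 × 7 × 6 × 5 = 151200.

151200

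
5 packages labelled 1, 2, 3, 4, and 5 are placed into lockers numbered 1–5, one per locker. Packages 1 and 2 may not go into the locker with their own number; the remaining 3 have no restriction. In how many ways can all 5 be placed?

78

Let Aᵢ (for i ∈ {1, 2}) be the placements that put package i in its forbidden locker. Any j of these fix j positions, leaving (5−j)! ways to fill the rest, and there are C(2,j) ways to pick which j.
By inclusion–exclusion, the number of valid placements is Σ_{j=0}^{2} (−1)^j C(2,j)·(5−j)!.
Computing: 120 − 48 + 6 = 78.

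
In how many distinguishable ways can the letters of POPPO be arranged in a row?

10

POPPO has 5 letters with O appearing twice and P appearing 3 times.
The number of distinct arrangements is 5!/(3!·2!) = 120/12 = 10.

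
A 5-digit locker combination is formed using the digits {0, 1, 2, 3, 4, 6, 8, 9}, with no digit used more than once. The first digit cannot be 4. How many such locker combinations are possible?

The first digit has 8−1 = 7 choices (anything except 4).
The remaining 4 digits are filled from the other 7 symbols without repetition: 7 × 6 × 5 × 4 = 840.
Total: 7 × 840 = 5880.

5880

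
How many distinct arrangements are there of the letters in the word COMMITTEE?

45360

Letter multiplicities in COMMITTEE: C×1, E×2, I×1, M×2, O×1, T×2.
So there are 9! / (2!·2!·2!) = 45360 distinguishable arrangements.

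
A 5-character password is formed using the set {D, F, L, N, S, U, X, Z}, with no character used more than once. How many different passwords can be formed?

6720

With no repetition, fill the 5 characters in order: 8 choices, then 7, down to 4.
That product is 8 × 7 × 6 × 5 × 4 = 6720.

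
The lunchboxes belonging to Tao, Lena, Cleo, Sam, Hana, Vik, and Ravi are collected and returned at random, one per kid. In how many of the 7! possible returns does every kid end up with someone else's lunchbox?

Let Aᵢ be the assignments in which kid i gets their own lunchbox. We want the size of the complement of A₁∪…∪A_7.
By inclusion–exclusion this is Σ_{j=0}^{7} (−1)^j C(7,j)·(7−j)!.
Computing: 5040 − 5040 + 2520 − 840 + 210 − 42 + 7 − 1 = 1854.

1854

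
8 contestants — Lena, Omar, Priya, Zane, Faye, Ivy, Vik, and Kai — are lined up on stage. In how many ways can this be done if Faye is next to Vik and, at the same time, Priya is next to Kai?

2880

Treat {Faye,Vik} as one block (2 orders) and {Priya,Kai} as another (2 orders).
That leaves 6 units to arrange: 2 × 2 × 6! = 4 × 720 = 2880.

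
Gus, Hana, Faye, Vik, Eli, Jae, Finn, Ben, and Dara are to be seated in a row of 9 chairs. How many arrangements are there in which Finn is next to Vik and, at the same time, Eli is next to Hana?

20160

Treat {Finn,Vik} as one block (2 orders) and {Eli,Hana} as another (2 orders).
That leaves 7 units to arrange: 2 × 2 × 7! = 4 × 5040 = 20160.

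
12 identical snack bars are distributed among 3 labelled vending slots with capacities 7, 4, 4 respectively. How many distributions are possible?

Ignoring the caps, the number of non-negative solutions to x_1+…+x_3 = 12 is C(14,2) = 91.
Subtract solutions that violate a single cap (substitute x_i' = x_i − (cap_i+1)): x_1 ≥ 8 gives C(6,2) = 15; x_2 ≥ 5 gives C(9,2) = 36; x_3 ≥ 5 gives C(9,2) = 36. Together 87.
Add back pairs where two caps are both exceeded: 0 + 0 + 6 = 6.
By inclusion–exclusion the count is 91 − 87 + 6 = 10.

10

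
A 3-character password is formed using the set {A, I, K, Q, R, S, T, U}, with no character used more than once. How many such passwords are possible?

336

Choose and order 3 of the 8 symbols: the first character has 8 options, the next 7, then 6.
8 × 7 × 6 = 336.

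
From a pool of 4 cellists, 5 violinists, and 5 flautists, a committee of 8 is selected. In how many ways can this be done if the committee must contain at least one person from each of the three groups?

2940

Unrestricted: C(14,8) = 3003 ways to pick any 8 of the 14.
Subtract selections that omit an entire group: no cellists → C(10,8) = 45; no violinists → C(9,8) = 9; no flautists → C(9,8) = 9.
Add back selections omitting two groups (i.e. drawn from a single group): C(4,8) + C(5,8) + C(5,8) = 0.
By inclusion–exclusion: 3003 − 63 + 0 = 2940.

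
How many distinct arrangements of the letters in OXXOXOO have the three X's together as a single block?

5

Treat the 3 copies of X as a single block. The multiset to arrange is then {XXX, O, O, O, O}, 5 items in all.
That gives (5)!/(4!) = 5 arrangements.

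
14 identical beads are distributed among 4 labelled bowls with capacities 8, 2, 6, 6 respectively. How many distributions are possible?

101

Without the upper bounds there are C(17,3) = 680 ways to split 14 among 4 bowls.
Subtract solutions that violate a single cap (substitute x_i' = x_i − (cap_i+1)): x_1 ≥ 9 gives C(8,3) = 56; x_2 ≥ 3 gives C(14,3) = 364; x_3 ≥ 7 gives C(10,3) = 120; x_4 ≥ 7 gives C(10,3) = 120. Together 660.
Add back pairs where two caps are both exceeded: 10 + 0 + 0 + 35 + 35 + 1 = 81.
By inclusion–exclusion the count is 680 − 660 + 81 = 101.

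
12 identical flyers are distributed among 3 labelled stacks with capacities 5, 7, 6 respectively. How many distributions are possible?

27

Ignoring the caps, the number of non-negative solutions to x_1+…+x_3 = 12 is C(14,2) = 91.
Subtract solutions that violate a single cap (substitute x_i' = x_i − (cap_i+1)): x_1 ≥ 6 gives C(8,2) = 28; x_2 ≥ 8 gives C(6,2) = 15; x_3 ≥ 7 gives C(7,2) = 21. Together 64.
No two caps can be exceeded simultaneously, so the pair terms are all 0.
By inclusion–exclusion the count is 91 − 64 + 0 = 27.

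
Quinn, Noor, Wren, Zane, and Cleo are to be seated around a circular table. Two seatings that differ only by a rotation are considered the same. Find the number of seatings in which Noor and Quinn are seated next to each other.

12

Treat {Noor, Quinn} as one unit (2 internal orders) and seat the resulting 4 units around the table: (3)! circular arrangements.
So 2 × (3)! = 2 × 6 = 12.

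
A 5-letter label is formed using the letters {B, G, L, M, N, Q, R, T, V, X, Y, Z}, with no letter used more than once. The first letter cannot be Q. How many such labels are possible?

87120

The first letter has 12−1 = 11 choices (anything except Q).
The remaining 4 letters are filled from the other 11 symbols without repetition: 11 × 10 × 9 × 8 = 7920.
Total: 11 × 7920 = 87120.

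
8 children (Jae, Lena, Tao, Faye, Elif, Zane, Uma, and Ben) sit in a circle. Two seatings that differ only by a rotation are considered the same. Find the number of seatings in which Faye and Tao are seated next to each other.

1440

Glue Faye and Tao into a block (2 internal orders). Seating 7 units around a circle gives (6)! arrangements.
So 2 × (6)! = 2 × 720 = 1440.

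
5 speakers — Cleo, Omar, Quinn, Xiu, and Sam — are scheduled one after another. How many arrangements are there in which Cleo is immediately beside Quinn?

48

Place the 3 others and the Cleo-Quinn pair as 4 objects in a line; the pair has 2 internal arrangements.
That gives 2 × 4! = 2 × 24 = 48.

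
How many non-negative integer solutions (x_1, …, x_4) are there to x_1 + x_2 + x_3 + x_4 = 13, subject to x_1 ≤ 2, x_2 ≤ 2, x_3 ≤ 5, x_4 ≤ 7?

18

Ignoring the caps, the number of non-negative solutions to x_1+…+x_4 = 13 is C(16,3) = 560.
Subtract solutions that violate a single cap (substitute x_i' = x_i − (cap_i+1)): x_1 ≥ 3 gives C(13,3) = 286; x_2 ≥ 3 gives C(13,3) = 286; x_3 ≥ 6 gives C(10,3) = 120; x_4 ≥ 8 gives C(8,3) = 56. Together 748.
Add back pairs where two caps are both exceeded: 120 + 35 + 10 + 35 + 10 + 0 = 210.
Subtract triples: 4 + 0 + 0 + 0 = 4.
By inclusion–exclusion the count is 560 − 748 + 210 − 4 = 18.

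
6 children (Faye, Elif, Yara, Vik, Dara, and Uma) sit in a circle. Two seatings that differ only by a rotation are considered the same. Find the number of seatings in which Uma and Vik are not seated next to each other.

72

All circular seatings of 6 people number (5)! = 120.
Those with Uma next to Vik: fuse the pair into one unit and seat 5 units around a circle — 2·(4)! = 48.
Subtracting, 120 − 48 = 72.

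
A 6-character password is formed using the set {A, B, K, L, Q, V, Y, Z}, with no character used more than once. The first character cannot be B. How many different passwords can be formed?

17640

The first character has 8−1 = 7 choices (anything except B).
The remaining 5 characters are filled from the other 7 symbols without repetition: 7 × 6 × 5 × 4 × 3 = 2520.
Total: 7 × 2520 = 17640.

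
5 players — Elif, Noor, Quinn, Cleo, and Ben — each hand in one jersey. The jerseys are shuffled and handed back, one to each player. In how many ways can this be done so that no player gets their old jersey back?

44

Let Aᵢ be the assignments in which player i gets their old jersey. We want the size of the complement of A₁∪…∪A_5.
By inclusion–exclusion this is Σ_{j=0}^{5} (−1)^j C(5,j)·(5−j)!.
Computing: 120 − 120 + 60 − 20 + 5 − 1 = 44.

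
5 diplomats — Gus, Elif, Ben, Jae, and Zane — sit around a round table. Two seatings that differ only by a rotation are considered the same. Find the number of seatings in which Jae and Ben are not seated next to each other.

12

Without the restriction there are (4)! = 24 seatings.
Seatings with Jae beside Ben: treat them as a block with 2 internal orders, giving 2 × (3)! = 12.
Subtracting, 24 − 12 = 12.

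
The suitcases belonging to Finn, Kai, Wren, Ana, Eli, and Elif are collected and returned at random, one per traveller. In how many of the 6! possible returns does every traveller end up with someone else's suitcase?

265

This is the derangement count D_6: permutations of 6 items with no fixed point.
By inclusion–exclusion this is Σ_{j=0}^{6} (−1)^j C(6,j)·(6−j)!.
Computing: 720 − 720 + 360 − 120 + 30 − 6 + 1 = 265.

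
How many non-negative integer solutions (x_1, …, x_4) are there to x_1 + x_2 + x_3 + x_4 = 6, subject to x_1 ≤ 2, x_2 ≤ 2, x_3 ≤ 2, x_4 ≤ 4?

23

Without the upper bounds there are C(9,3) = 84 ways to split 6 among 4 variables.
Subtract solutions that violate a single cap (substitute x_i' = x_i − (cap_i+1)): x_1 ≥ 3 gives C(6,3) = 20; x_2 ≥ 3 gives C(6,3) = 20; x_3 ≥ 3 gives C(6,3) = 20; x_4 ≥ 5 gives C(4,3) = 4. Together 64.
Add back pairs where two caps are both exceeded: 1 + 1 + 0 + 1 + 0 + 0 = 3.
By inclusion–exclusion the count is 84 − 64 + 3 = 23.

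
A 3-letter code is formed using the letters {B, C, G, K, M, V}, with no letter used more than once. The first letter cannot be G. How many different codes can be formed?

The first letter has 6−1 = 5 choices (anything except G).
The remaining 2 letters are filled from the other 5 symbols without repetition: 5 × 4 = 20.
Total: 5 × 20 = 100.

100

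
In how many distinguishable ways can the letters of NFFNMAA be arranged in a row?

The 7 letters of NFFNMAA have repeats: A appearing twice, F appearing twice, and N appearing twice.
The number of distinct arrangements is 7!/(2!·2!·2!) = 5040/8 = 630.

630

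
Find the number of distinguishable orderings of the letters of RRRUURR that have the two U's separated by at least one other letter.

15

There are 7!/(5!·2!) = 21 arrangements of RRRUURR in total.
If the two U's are adjacent, glue them into one block, leaving 6 items to arrange: (6)!/(5!) = 6 ways.
Hence 21 − 6 = 15.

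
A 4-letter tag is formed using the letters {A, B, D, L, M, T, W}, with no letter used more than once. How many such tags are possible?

Choose and order 4 of the 7 symbols: the first letter has 7 options, the next 6, then 5, 4.
That product is 7 × 6 × 5 × 4 = 840.

840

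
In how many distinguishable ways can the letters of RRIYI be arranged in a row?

30

The 5 letters of RRIYI have repeats: I appearing twice and R appearing twice.
So there are 5! / (2!·2!) = 30 distinguishable arrangements.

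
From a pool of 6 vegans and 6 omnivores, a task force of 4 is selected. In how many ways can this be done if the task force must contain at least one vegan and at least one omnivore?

Total 4-person selections from all 12: C(12,4) = 495.
Selections missing a whole group: no vegans → C(6,4) = 15; no omnivores → C(6,4) = 15.
Both groups omitted at once is impossible, so 495 − 30 = 465.

465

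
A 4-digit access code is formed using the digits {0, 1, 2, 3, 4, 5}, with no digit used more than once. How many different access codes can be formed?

Choose and order 4 of the 6 symbols: the first digit has 6 options, the next 5, then 4, 3.
6 × 5 × 4 × 3 = 360.

360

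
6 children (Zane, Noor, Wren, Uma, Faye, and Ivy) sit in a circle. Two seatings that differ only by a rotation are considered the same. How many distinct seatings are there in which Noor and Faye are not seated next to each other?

72

All circular seatings of 6 people number (5)! = 120.
Seatings with Noor beside Faye: treat them as a block with 2 internal orders, giving 2 × (4)! = 48.
Subtracting, 120 − 48 = 72.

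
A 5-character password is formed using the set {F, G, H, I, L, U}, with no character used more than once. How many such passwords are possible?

This is a permutation of 5 out of 6: P(6,5) = 6!/1!.
That product is 6 × 5 × 4 × 3 × 2 = 720.

720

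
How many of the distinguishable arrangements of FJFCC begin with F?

With the first slot taken by F, it remains to arrange the other 4 letters (JFCC).
Those 4 letters have C appearing twice, giving (4)!/(2!) = 12.

12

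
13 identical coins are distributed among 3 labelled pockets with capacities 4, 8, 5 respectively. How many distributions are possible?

15

Without the upper bounds there are C(15,2) = 105 ways to split 13 among 3 pockets.
Subtract solutions that violate a single cap (substitute x_i' = x_i − (cap_i+1)): x_1 ≥ 5 gives C(10,2) = 45; x_2 ≥ 9 gives C(6,2) = 15; x_3 ≥ 6 gives C(9,2) = 36. Together 96.
Add back pairs where two caps are both exceeded: 0 + 6 + 0 = 6.
By inclusion–exclusion the count is 105 − 96 + 6 = 15.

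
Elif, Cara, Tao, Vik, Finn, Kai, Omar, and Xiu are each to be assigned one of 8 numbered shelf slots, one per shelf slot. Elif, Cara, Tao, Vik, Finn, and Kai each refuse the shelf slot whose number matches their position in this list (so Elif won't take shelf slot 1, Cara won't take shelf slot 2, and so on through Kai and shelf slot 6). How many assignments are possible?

Let Aᵢ (for 1 ≤ i ≤ 6) be the placements that put person i in their forbidden shelf slot. Any j of these fix j positions, leaving (8−j)! ways to fill the rest, and there are C(6,j) ways to pick which j.
By inclusion–exclusion, the number of valid placements is Σ_{j=0}^{6} (−1)^j C(6,j)·(8−j)!.
Computing: 40320 − 30240 + 10800 − 2400 + 360 − 36 + 2 = 18806.

18806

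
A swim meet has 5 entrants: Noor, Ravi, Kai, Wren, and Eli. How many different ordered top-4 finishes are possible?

This is an ordered selection of 4 from 5: P(5,4).
That gives 5 × 4 × 3 × 2 = 120.

120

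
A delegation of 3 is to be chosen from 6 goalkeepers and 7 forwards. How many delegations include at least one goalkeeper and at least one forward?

231

With no constraint there are C(13,3) = 286 possible selections.
Subtract selections that omit an entire group: no goalkeepers → C(7,3) = 35; no forwards → C(6,3) = 20.
Both groups omitted at once is impossible, so 286 − 55 = 231.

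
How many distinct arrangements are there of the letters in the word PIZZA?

60

Letter multiplicities in PIZZA: A×1, I×1, P×1, Z×2.
The number of distinct arrangements is 5!/(2!) = 120/2 = 60.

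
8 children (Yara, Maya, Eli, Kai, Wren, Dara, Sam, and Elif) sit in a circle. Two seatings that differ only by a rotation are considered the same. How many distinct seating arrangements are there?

Fix one person's seat to break rotational symmetry; the remaining 7 people can be arranged in (7)! = 5040 ways.

5040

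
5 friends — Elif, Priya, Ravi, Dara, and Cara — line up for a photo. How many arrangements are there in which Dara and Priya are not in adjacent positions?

72

There are 5! = 120 arrangements in all. If Dara and Priya are adjacent, merging them into one block gives 2·(4)! = 48 arrangements.
Complementary counting: 120 − 48 = 72.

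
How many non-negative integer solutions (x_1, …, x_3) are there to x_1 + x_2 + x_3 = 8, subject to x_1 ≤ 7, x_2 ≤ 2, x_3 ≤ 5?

Ignoring the caps, the number of non-negative solutions to x_1+…+x_3 = 8 is C(10,2) = 45.
Subtract solutions that violate a single cap (substitute x_i' = x_i − (cap_i+1)): x_1 ≥ 8 gives C(2,2) = 1; x_2 ≥ 3 gives C(7,2) = 21; x_3 ≥ 6 gives C(4,2) = 6. Together 28.
No two caps can be exceeded simultaneously, so the pair terms are all 0.
By inclusion–exclusion the count is 45 − 28 + 0 = 17.

17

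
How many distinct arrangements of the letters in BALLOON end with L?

360

Fix L in the last position and arrange the remaining 6 letters.
Those 6 letters have O appearing twice, giving (6)!/(2!) = 360.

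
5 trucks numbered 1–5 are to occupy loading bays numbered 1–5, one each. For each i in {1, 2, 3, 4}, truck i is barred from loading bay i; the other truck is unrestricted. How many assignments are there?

Let Aᵢ (for 1 ≤ i ≤ 4) be the placements that put truck i in its forbidden loading bay. Any j of these fix j positions, leaving (5−j)! ways to fill the rest, and there are C(4,j) ways to pick which j.
By inclusion–exclusion, the number of valid placements is Σ_{j=0}^{4} (−1)^j C(4,j)·(5−j)!.
Computing: 120 − 96 + 36 − 8 + 1 = 53.

53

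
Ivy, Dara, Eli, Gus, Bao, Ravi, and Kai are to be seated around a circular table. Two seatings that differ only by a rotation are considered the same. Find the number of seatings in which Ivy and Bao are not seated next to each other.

480

Without the restriction there are (6)! = 720 seatings.
Those with Ivy next to Bao: fuse the pair into one unit and seat 6 units around a circle — 2·(5)! = 240.
Subtracting, 720 − 240 = 480.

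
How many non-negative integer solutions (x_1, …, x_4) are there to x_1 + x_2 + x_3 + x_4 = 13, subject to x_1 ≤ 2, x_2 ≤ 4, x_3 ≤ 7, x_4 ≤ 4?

31

By stars and bars, unrestricted non-negative solutions to x_1+…+x_4 = 13 number C(13+3,3) = 560.
Subtract solutions that violate a single cap (substitute x_i' = x_i − (cap_i+1)): x_1 ≥ 3 gives C(13,3) = 286; x_2 ≥ 5 gives C(11,3) = 165; x_3 ≥ 8 gives C(8,3) = 56; x_4 ≥ 5 gives C(11,3) = 165. Together 672.
Add back pairs where two caps are both exceeded: 56 + 10 + 56 + 1 + 20 + 1 = 144.
Subtract triples: 0 + 1 + 0 + 0 = 1.
By inclusion–exclusion the count is 560 − 672 + 144 − 1 = 31.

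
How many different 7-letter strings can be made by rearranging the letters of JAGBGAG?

JAGBGAG has 7 letters with A appearing twice and G appearing 3 times.
Dividing 7! = 5040 by 3!·2! = 12 for the repeated letters gives 420.

420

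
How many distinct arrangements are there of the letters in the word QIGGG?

20

The 5 letters of QIGGG have repeats: G appearing 3 times.
So there are 5! / (3!) = 20 distinguishable arrangements.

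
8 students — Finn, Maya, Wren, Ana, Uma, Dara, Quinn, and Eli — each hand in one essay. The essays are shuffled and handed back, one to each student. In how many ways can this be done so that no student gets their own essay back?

14833

Count assignments avoiding every fixed point. For any j of the 8 students fixed to their own essay, the other 8−j can be arranged in (8−j)! ways.
By inclusion–exclusion this is Σ_{j=0}^{8} (−1)^j C(8,j)·(8−j)!.
Computing: 40320 − 40320 + 20160 − 6720 + 1680 − 336 + 56 − 8 + 1 = 14833.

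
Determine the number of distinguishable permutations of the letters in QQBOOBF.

Letter multiplicities in QQBOOBF: B×2, F×1, O×2, Q×2.
Dividing 7! = 5040 by 2!·2!·2! = 8 for the repeated letters gives 630.

630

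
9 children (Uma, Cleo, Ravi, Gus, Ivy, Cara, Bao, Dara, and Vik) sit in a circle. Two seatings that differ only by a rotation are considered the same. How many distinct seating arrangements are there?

Fix one person's seat to break rotational symmetry; the remaining 8 people can be arranged in (8)! = 40320 ways.

40320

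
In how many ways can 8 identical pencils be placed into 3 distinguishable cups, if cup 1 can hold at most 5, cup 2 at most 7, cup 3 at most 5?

32

By stars and bars, unrestricted non-negative solutions to x_1+…+x_3 = 8 number C(8+2,2) = 45.
Subtract solutions that violate a single cap (substitute x_i' = x_i − (cap_i+1)): x_1 ≥ 6 gives C(4,2) = 6; x_2 ≥ 8 gives C(2,2) = 1; x_3 ≥ 6 gives C(4,2) = 6. Together 13.
No two caps can be exceeded simultaneously, so the pair terms are all 0.
By inclusion–exclusion the count is 45 − 13 + 0 = 32.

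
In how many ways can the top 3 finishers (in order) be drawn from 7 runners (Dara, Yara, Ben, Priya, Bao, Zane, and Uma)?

This is an ordered selection of 3 from 7: P(7,3).
That gives 7 × 6 × 5 = 210.

210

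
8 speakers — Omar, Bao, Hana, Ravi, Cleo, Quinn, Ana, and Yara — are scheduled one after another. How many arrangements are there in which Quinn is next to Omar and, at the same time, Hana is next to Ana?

2880

Treat {Quinn,Omar} as one block (2 orders) and {Hana,Ana} as another (2 orders).
That leaves 6 units to arrange: 2 × 2 × 6! = 4 × 720 = 2880.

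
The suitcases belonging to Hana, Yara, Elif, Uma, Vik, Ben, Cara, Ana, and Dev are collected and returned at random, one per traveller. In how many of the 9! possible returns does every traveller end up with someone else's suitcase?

This is the derangement count D_9: permutations of 9 items with no fixed point.
By inclusion–exclusion this is Σ_{j=0}^{9} (−1)^j C(9,j)·(9−j)!.
Computing: 362880 − 362880 + 181440 − 60480 + 15120 − 3024 + 504 − 72 + 9 − 1 = 133496.

133496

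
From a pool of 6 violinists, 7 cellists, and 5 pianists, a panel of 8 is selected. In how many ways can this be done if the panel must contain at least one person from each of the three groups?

Unrestricted: C(18,8) = 43758 ways to pick any 8 of the 18.
Selections missing a whole group: no violinists → C(12,8) = 495; no cellists → C(11,8) = 165; no pianists → C(13,8) = 1287.
Add back selections omitting two groups (i.e. drawn from a single group): C(6,8) + C(7,8) + C(5,8) = 0.
By inclusion–exclusion: 43758 − 1947 + 0 = 41811.

41811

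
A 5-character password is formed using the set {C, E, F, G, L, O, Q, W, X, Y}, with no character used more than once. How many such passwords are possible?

Choose and order 5 of the 10 symbols: the first character has 10 options, the next 9, and so on down to 6.
10 × 9 × 8 × 7 × 6 = 30240.

30240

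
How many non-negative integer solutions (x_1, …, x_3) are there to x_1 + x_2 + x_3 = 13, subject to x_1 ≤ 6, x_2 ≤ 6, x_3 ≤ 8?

34

Without the upper bounds there are C(15,2) = 105 ways to split 13 among 3 variables.
Subtract solutions that violate a single cap (substitute x_i' = x_i − (cap_i+1)): x_1 ≥ 7 gives C(8,2) = 28; x_2 ≥ 7 gives C(8,2) = 28; x_3 ≥ 9 gives C(6,2) = 15. Together 71.
No two caps can be exceeded simultaneously, so the pair terms are all 0.
By inclusion–exclusion the count is 105 − 71 + 0 = 34.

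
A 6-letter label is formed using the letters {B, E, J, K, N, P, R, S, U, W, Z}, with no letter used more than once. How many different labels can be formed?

With no repetition, fill the 6 letters in order: 11 choices, then 10, down to 6.
That product is 11 × 10 × 9 × 8 × 7 × 6 = 332640.

332640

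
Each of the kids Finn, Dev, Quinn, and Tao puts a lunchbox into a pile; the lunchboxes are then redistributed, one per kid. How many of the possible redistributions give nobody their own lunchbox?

9

This is the derangement count D_4: permutations of 4 items with no fixed point.
By inclusion–exclusion this is Σ_{j=0}^{4} (−1)^j C(4,j)·(4−j)!.
Computing: 24 − 24 + 12 − 4 + 1 = 9.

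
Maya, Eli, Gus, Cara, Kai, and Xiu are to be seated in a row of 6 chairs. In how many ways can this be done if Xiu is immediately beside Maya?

Treat {Xiu, Maya} as a single unit. There are 5 units to order, and the pair itself can be ordered 2 ways.
So the count is 2·(5)! = 240.

240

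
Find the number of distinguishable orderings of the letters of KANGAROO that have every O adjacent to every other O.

2520

Treat the 2 copies of O as a single block. The multiset to arrange is then {OO, A, A, G, K, N, R}, 7 items in all.
That gives (7)!/(2!) = 2520 arrangements.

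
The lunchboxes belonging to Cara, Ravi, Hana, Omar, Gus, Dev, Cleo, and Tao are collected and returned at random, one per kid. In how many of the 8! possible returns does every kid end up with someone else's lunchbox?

Let Aᵢ be the assignments in which kid i gets their own lunchbox. We want the size of the complement of A₁∪…∪A_8.
By inclusion–exclusion this is Σ_{j=0}^{8} (−1)^j C(8,j)·(8−j)!.
Computing: 40320 − 40320 + 20160 − 6720 + 1680 − 336 + 56 − 8 + 1 = 14833.

14833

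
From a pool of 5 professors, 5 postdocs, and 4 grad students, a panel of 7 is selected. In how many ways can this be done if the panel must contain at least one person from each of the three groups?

3240

With no constraint there are C(14,7) = 3432 possible selections.
Subtract selections that omit an entire group: no professors → C(9,7) = 36; no postdocs → C(9,7) = 36; no grad students → C(10,7) = 120.
Add back selections omitting two groups (i.e. drawn from a single group): C(5,7) + C(5,7) + C(4,7) = 0.
By inclusion–exclusion: 3432 − 192 + 0 = 3240.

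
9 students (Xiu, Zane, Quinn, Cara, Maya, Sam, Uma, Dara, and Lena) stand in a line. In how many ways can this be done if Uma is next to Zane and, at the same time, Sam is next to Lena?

Treat {Uma,Zane} as one block (2 orders) and {Sam,Lena} as another (2 orders).
That leaves 7 units to arrange: 2 × 2 × 7! = 4 × 5040 = 20160.

20160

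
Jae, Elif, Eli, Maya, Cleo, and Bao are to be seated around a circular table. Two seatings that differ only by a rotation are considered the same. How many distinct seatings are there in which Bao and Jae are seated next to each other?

Glue Bao and Jae into a block (2 internal orders). Seating 5 units around a circle gives (4)! arrangements.
So 2 × (4)! = 2 × 24 = 48.

48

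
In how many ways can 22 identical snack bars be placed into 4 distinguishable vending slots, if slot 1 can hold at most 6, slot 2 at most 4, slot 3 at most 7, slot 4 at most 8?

20

Without the upper bounds there are C(25,3) = 2300 ways to split 22 among 4 vending slots.
Subtract solutions that violate a single cap (substitute x_i' = x_i − (cap_i+1)): x_1 ≥ 7 gives C(18,3) = 816; x_2 ≥ 5 gives C(20,3) = 1140; x_3 ≥ 8 gives C(17,3) = 680; x_4 ≥ 9 gives C(16,3) = 560. Together 3196.
Add back pairs where two caps are both exceeded: 286 + 120 + 84 + 220 + 165 + 56 = 931.
Subtract triples: 10 + 4 + 0 + 1 = 15.
By inclusion–exclusion the count is 2300 − 3196 + 931 − 15 = 20.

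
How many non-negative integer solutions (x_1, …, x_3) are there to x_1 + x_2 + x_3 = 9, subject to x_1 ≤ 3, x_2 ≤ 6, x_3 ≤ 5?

18

Without the upper bounds there are C(11,2) = 55 ways to split 9 among 3 variables.
Subtract solutions that violate a single cap (substitute x_i' = x_i − (cap_i+1)): x_1 ≥ 4 gives C(7,2) = 21; x_2 ≥ 7 gives C(4,2) = 6; x_3 ≥ 6 gives C(5,2) = 10. Together 37.
No two caps can be exceeded simultaneously, so the pair terms are all 0.
By inclusion–exclusion the count is 55 − 37 + 0 = 18.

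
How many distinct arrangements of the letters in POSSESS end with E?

30

Fix E in the last position and arrange the remaining 6 letters.
Those 6 letters have S appearing 4 times, giving (6)!/(4!) = 30.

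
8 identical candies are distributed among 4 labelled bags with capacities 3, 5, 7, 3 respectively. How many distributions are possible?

85

Ignoring the caps, the number of non-negative solutions to x_1+…+x_4 = 8 is C(11,3) = 165.
Subtract solutions that violate a single cap (substitute x_i' = x_i − (cap_i+1)): x_1 ≥ 4 gives C(7,3) = 35; x_2 ≥ 6 gives C(5,3) = 10; x_3 ≥ 8 gives C(3,3) = 1; x_4 ≥ 4 gives C(7,3) = 35. Together 81.
Add back pairs where two caps are both exceeded: 0 + 0 + 1 + 0 + 0 + 0 = 1.
By inclusion–exclusion the count is 165 − 81 + 1 = 85.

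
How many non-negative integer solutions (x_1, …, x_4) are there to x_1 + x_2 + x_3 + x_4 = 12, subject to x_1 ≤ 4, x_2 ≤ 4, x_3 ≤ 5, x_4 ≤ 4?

Ignoring the caps, the number of non-negative solutions to x_1+…+x_4 = 12 is C(15,3) = 455.
Subtract solutions that violate a single cap (substitute x_i' = x_i − (cap_i+1)): x_1 ≥ 5 gives C(10,3) = 120; x_2 ≥ 5 gives C(10,3) = 120; x_3 ≥ 6 gives C(9,3) = 84; x_4 ≥ 5 gives C(10,3) = 120. Together 444.
Add back pairs where two caps are both exceeded: 10 + 4 + 10 + 4 + 10 + 4 = 42.
By inclusion–exclusion the count is 455 − 444 + 42 = 53.

53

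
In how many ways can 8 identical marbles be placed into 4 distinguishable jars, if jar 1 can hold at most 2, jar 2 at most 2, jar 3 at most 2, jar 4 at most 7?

26

Without the upper bounds there are C(11,3) = 165 ways to split 8 among 4 jars.
Subtract solutions that violate a single cap (substitute x_i' = x_i − (cap_i+1)): x_1 ≥ 3 gives C(8,3) = 56; x_2 ≥ 3 gives C(8,3) = 56; x_3 ≥ 3 gives C(8,3) = 56; x_4 ≥ 8 gives C(3,3) = 1. Together 169.
Add back pairs where two caps are both exceeded: 10 + 10 + 0 + 10 + 0 + 0 = 30.
By inclusion–exclusion the count is 165 − 169 + 30 = 26.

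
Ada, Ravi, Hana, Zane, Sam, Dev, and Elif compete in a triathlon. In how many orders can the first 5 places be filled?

There are 7 choices for 1st place, 6 for 2nd, and so on down to 3 for position 5.
That gives 7 × 6 × 5 × 4 × 3 = 2520.

2520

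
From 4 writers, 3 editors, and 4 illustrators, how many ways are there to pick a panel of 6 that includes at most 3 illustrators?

441

Split by how many illustrators are chosen (0 through 3).
Sum: C(4,0)·C(7,6) + C(4,1)·C(7,5) + C(4,2)·C(7,4) + C(4,3)·C(7,3) = 7 + 84 + 210 + 140 = 441.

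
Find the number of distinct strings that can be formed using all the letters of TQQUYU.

Letter multiplicities in TQQUYU: Q×2, T×1, U×2, Y×1.
Dividing 6! = 720 by 2!·2! = 4 for the repeated letters gives 180.

180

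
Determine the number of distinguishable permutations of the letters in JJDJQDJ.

105

JJDJQDJ has 7 letters with D appearing twice and J appearing 4 times.
So there are 7! / (4!·2!) = 105 distinguishable arrangements.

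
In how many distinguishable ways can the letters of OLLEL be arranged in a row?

Letter multiplicities in OLLEL: E×1, L×3, O×1.
The number of distinct arrangements is 5!/(3!) = 120/6 = 20.

20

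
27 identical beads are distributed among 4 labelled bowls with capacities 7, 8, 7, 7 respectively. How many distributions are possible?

Without the upper bounds there are C(30,3) = 4060 ways to split 27 among 4 bowls.
Subtract solutions that violate a single cap (substitute x_i' = x_i − (cap_i+1)): x_1 ≥ 8 gives C(22,3) = 1540; x_2 ≥ 9 gives C(21,3) = 1330; x_3 ≥ 8 gives C(22,3) = 1540; x_4 ≥ 8 gives C(22,3) = 1540. Together 5950.
Add back pairs where two caps are both exceeded: 286 + 364 + 364 + 286 + 286 + 364 = 1950.
Subtract triples: 10 + 10 + 20 + 10 = 50.
By inclusion–exclusion the count is 4060 − 5950 + 1950 − 50 = 10.

10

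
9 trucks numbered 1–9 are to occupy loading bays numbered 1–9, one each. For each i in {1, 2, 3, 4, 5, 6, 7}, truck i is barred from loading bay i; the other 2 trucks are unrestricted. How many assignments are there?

165016

Let Aᵢ (for 1 ≤ i ≤ 7) be the placements that put truck i in its forbidden loading bay. Any j of these fix j positions, leaving (9−j)! ways to fill the rest, and there are C(7,j) ways to pick which j.
By inclusion–exclusion, the number of valid placements is Σ_{j=0}^{7} (−1)^j C(7,j)·(9−j)!.
Computing: 362880 − 282240 + 105840 − 25200 + 4200 − 504 + 42 − 2 = 165016.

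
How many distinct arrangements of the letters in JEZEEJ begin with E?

30

With the first slot taken by E, it remains to arrange the other 5 letters (JZEEJ).
Those 5 letters have E appearing twice and J appearing twice, giving (5)!/(2!·2!) = 30.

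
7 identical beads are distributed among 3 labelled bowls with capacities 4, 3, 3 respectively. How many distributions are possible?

Ignoring the caps, the number of non-negative solutions to x_1+…+x_3 = 7 is C(9,2) = 36.
Subtract solutions that violate a single cap (substitute x_i' = x_i − (cap_i+1)): x_1 ≥ 5 gives C(4,2) = 6; x_2 ≥ 4 gives C(5,2) = 10; x_3 ≥ 4 gives C(5,2) = 10. Together 26.
No two caps can be exceeded simultaneously, so the pair terms are all 0.
By inclusion–exclusion the count is 36 − 26 + 0 = 10.

10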